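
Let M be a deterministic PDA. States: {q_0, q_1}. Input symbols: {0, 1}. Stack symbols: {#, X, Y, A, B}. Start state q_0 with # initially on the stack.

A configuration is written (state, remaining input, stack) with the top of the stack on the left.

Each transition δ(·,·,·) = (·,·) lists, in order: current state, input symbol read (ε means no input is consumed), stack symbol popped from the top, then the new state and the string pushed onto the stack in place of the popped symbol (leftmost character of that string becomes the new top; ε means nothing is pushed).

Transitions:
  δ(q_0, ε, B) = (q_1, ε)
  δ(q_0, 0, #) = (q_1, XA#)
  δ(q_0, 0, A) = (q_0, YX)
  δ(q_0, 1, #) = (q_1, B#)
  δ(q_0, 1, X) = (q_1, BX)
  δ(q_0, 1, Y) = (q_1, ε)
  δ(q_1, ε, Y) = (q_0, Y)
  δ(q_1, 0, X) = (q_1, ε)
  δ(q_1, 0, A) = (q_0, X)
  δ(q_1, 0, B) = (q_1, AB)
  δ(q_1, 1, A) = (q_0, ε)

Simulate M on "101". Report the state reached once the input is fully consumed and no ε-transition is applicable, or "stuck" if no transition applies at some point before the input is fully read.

(q_0, 101, #) ⊢ (q_1, 01, B#) ⊢ (q_1, 1, AB#) ⊢ (q_0, ε, B#) ⊢ (q_1, ε, #)
All input consumed; M is in state q_1.

q_1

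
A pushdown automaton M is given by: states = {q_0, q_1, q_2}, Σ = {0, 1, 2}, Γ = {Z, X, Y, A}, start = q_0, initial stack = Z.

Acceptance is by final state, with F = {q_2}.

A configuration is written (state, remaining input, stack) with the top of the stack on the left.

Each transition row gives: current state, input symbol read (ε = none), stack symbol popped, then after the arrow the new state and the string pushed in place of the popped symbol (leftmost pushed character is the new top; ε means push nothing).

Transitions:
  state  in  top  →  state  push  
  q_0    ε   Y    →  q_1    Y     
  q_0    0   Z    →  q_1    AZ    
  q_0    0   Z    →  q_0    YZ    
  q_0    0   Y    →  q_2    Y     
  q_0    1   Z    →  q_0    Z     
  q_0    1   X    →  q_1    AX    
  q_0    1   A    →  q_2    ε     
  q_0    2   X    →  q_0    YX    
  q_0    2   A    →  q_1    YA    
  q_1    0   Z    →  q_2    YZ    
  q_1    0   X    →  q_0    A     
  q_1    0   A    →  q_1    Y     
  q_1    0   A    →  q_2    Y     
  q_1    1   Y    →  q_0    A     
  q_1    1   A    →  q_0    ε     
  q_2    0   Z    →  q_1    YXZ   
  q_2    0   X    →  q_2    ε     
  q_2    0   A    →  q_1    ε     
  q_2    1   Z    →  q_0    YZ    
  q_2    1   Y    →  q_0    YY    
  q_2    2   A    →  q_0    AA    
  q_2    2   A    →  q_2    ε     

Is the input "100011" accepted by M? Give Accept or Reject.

Reject

No computation consumes all input and reaches a final state.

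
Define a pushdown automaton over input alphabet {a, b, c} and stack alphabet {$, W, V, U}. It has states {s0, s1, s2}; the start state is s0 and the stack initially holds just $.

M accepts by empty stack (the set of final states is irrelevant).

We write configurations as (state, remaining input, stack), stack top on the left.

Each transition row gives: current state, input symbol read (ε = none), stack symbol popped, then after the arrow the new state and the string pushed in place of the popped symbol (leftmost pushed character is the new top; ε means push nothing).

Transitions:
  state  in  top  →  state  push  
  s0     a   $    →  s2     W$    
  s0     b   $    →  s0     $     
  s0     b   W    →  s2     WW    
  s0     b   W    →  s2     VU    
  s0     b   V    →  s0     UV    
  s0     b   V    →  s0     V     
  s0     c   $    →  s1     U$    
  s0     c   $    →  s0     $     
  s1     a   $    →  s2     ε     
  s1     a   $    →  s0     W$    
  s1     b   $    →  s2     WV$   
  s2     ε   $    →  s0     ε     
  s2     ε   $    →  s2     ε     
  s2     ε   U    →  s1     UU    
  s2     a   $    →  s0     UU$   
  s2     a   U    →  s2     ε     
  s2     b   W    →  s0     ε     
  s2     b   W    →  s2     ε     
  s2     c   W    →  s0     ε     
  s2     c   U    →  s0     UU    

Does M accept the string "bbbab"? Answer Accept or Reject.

One accepting computation: (s0, bbbab, $) ⊢ (s0, bbab, $) ⊢ (s0, bab, $) ⊢ (s0, ab, $) ⊢ (s2, b, W$) ⊢ (s2, ε, $) ⊢ (s0, ε, ε)
All input consumed and the stack is empty.

Accept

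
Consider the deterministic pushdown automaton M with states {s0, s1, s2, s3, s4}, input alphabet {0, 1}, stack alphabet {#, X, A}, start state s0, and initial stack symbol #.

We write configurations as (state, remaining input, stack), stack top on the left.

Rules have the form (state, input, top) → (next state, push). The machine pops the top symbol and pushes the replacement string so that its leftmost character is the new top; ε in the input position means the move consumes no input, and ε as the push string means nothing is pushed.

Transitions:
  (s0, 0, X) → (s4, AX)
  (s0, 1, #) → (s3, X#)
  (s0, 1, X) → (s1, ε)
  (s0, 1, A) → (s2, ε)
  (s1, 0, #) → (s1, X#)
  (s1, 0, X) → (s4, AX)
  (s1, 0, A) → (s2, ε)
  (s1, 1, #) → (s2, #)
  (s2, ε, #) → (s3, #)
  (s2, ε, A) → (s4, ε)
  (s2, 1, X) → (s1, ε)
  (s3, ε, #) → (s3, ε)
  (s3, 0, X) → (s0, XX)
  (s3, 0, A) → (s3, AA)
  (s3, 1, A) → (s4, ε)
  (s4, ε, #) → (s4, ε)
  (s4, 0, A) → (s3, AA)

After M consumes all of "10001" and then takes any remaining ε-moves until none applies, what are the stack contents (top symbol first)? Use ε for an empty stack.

(s0, 10001, #) ⊢ (s3, 0001, X#) ⊢ (s0, 001, XX#) ⊢ (s4, 01, AXX#) ⊢ (s3, 1, AAXX#) ⊢ (s4, ε, AXX#)
All input consumed in state s4 with stack AXX#.

AXX#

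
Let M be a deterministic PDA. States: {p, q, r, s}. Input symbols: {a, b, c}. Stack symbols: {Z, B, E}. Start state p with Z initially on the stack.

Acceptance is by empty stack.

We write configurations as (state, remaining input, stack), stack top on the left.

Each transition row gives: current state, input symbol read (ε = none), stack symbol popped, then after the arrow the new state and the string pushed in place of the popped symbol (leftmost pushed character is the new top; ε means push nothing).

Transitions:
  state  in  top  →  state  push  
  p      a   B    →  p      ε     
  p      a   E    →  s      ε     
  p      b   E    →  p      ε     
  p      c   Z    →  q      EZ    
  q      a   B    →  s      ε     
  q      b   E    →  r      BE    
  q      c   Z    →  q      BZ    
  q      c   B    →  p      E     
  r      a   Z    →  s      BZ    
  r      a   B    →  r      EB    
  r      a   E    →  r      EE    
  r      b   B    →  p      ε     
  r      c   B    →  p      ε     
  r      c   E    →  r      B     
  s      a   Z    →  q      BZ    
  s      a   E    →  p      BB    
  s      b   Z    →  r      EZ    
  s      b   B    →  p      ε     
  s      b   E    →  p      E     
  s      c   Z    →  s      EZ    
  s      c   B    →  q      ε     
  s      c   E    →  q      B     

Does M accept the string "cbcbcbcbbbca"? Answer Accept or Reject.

Reject

(p, cbcbcbcbbbca, Z) ⊢ (q, bcbcbcbbbca, EZ) ⊢ (r, cbcbcbbbca, BEZ) ⊢ (p, bcbcbbbca, EZ) ⊢ (p, cbcbbbca, Z) ⊢ (q, bcbbbca, EZ) ⊢ (r, cbbbca, BEZ) ⊢ (p, bbbca, EZ) ⊢ (p, bbca, Z)
No transition applies at (p, bbca, Z); input not fully consumed.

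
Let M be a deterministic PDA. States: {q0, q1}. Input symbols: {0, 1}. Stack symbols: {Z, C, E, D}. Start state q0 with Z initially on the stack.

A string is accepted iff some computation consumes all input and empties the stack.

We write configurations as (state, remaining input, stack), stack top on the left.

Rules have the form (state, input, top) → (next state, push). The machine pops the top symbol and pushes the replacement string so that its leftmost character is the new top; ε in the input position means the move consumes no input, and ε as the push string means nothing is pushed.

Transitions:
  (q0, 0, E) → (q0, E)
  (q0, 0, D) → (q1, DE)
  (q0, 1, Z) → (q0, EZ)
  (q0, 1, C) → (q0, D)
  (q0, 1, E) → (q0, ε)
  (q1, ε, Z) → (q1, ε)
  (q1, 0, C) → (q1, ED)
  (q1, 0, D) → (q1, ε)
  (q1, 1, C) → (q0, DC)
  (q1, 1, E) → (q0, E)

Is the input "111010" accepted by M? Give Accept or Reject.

(q0, 111010, Z)
  read 1, top Z: go to q0, push EZ → (q0, 11010, EZ)
  read 1, top E: go to q0, push ε → (q0, 1010, Z)
  read 1, top Z: go to q0, push EZ → (q0, 010, EZ)
  read 0, top E: go to q0, push E → (q0, 10, EZ)
  read 1, top E: go to q0, push ε → (q0, 0, Z)
No transition applies at (q0, 0, Z); input not fully consumed.

Reject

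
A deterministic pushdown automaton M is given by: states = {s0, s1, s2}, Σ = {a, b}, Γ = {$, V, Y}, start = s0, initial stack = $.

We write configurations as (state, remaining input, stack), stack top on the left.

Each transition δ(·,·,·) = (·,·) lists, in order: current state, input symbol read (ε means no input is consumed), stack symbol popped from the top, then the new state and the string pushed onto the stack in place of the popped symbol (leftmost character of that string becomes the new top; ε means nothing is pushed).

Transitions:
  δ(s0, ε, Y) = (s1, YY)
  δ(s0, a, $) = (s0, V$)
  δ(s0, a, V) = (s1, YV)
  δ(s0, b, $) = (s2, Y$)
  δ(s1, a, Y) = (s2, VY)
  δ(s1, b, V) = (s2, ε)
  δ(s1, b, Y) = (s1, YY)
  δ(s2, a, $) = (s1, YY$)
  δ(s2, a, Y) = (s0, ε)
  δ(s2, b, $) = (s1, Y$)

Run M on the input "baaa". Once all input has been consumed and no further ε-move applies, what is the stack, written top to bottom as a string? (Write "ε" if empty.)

YV$

(s0, baaa, $) ⊢ (s2, aaa, Y$) ⊢ (s0, aa, $) ⊢ (s0, a, V$) ⊢ (s1, ε, YV$)
All input consumed in state s1 with stack YV$.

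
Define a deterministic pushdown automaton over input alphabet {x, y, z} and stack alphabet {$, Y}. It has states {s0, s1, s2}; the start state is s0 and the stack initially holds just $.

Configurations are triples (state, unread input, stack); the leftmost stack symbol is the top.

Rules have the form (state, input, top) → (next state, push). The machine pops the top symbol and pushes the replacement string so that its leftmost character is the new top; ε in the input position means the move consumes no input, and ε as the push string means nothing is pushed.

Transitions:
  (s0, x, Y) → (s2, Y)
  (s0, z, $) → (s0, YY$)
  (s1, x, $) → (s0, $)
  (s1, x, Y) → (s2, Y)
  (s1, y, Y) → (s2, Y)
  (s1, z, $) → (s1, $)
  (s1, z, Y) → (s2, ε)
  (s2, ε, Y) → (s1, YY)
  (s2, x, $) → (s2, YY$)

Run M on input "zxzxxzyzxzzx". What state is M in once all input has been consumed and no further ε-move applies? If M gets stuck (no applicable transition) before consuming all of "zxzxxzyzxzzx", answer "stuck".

(s0, zxzxxzyzxzzx, $)
  read z, top $: go to s0, push YY$ → (s0, xzxxzyzxzzx, YY$)
  read x, top Y: go to s2, push Y → (s2, zxxzyzxzzx, YY$)
  ε-move, top Y: go to s1, push YY → (s1, zxxzyzxzzx, YYY$)
  read z, top Y: go to s2, push ε → (s2, xxzyzxzzx, YY$)
  ε-move, top Y: go to s1, push YY → (s1, xxzyzxzzx, YYY$)
  read x, top Y: go to s2, push Y → (s2, xzyzxzzx, YYY$)
  ε-move, top Y: go to s1, push YY → (s1, xzyzxzzx, YYYY$)
  read x, top Y: go to s2, push Y → (s2, zyzxzzx, YYYY$)
  ε-move, top Y: go to s1, push YY → (s1, zyzxzzx, YYYYY$)
  read z, top Y: go to s2, push ε → (s2, yzxzzx, YYYY$)
  ε-move, top Y: go to s1, push YY → (s1, yzxzzx, YYYYY$)
  read y, top Y: go to s2, push Y → (s2, zxzzx, YYYYY$)
  ε-move, top Y: go to s1, push YY → (s1, zxzzx, YYYYYY$)
  read z, top Y: go to s2, push ε → (s2, xzzx, YYYYY$)
  ε-move, top Y: go to s1, push YY → (s1, xzzx, YYYYYY$)
  read x, top Y: go to s2, push Y → (s2, zzx, YYYYYY$)
  ε-move, top Y: go to s1, push YY → (s1, zzx, YYYYYYY$)
  read z, top Y: go to s2, push ε → (s2, zx, YYYYYY$)
  ε-move, top Y: go to s1, push YY → (s1, zx, YYYYYYY$)
  read z, top Y: go to s2, push ε → (s2, x, YYYYYY$)
  ε-move, top Y: go to s1, push YY → (s1, x, YYYYYYY$)
  read x, top Y: go to s2, push Y → (s2, ε, YYYYYYY$)
  ε-move, top Y: go to s1, push YY → (s1, ε, YYYYYYYY$)
All input consumed; M is in state s1.

s1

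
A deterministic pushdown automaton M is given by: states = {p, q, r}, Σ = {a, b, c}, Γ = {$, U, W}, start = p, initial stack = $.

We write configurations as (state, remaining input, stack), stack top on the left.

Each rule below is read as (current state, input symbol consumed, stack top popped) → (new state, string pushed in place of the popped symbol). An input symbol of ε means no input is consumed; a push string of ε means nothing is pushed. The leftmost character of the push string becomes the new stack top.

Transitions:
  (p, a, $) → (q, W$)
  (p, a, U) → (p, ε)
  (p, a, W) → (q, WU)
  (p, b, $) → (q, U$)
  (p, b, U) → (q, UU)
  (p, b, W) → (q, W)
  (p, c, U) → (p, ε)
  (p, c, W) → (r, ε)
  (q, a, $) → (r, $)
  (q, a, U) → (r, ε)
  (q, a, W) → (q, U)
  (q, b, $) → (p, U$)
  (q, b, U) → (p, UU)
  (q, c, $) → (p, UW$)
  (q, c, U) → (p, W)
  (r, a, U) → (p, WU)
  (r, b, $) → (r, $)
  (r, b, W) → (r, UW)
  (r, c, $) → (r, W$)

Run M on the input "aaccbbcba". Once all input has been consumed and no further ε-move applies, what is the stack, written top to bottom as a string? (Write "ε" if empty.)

WUW$

(p, aaccbbcba, $)
  read a, top $: go to q, push W$ → (q, accbbcba, W$)
  read a, top W: go to q, push U → (q, ccbbcba, U$)
  read c, top U: go to p, push W → (p, cbbcba, W$)
  read c, top W: go to r, push ε → (r, bbcba, $)
  read b, top $: go to r, push $ → (r, bcba, $)
  read b, top $: go to r, push $ → (r, cba, $)
  read c, top $: go to r, push W$ → (r, ba, W$)
  read b, top W: go to r, push UW → (r, a, UW$)
  read a, top U: go to p, push WU → (p, ε, WUW$)
All input consumed in state p with stack WUW$.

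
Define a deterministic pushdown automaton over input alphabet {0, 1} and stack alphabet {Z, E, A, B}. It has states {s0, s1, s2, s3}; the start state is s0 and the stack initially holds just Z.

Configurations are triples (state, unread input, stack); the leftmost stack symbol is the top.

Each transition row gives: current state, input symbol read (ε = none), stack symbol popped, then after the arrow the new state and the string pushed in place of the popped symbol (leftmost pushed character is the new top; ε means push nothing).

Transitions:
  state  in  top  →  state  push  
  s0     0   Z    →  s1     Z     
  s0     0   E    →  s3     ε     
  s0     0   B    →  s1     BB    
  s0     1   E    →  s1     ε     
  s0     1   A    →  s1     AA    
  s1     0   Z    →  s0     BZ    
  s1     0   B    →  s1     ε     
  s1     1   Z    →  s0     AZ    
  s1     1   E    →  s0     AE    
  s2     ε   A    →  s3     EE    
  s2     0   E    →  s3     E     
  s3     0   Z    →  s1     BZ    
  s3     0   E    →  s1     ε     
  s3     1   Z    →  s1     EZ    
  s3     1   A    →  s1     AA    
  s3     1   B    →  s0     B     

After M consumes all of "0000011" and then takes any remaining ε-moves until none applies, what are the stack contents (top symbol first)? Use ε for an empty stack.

AAZ

(s0, 0000011, Z) ⊢ (s1, 000011, Z) ⊢ (s0, 00011, BZ) ⊢ (s1, 0011, BBZ) ⊢ (s1, 011, BZ) ⊢ (s1, 11, Z) ⊢ (s0, 1, AZ) ⊢ (s1, ε, AAZ)
All input consumed in state s1 with stack AAZ.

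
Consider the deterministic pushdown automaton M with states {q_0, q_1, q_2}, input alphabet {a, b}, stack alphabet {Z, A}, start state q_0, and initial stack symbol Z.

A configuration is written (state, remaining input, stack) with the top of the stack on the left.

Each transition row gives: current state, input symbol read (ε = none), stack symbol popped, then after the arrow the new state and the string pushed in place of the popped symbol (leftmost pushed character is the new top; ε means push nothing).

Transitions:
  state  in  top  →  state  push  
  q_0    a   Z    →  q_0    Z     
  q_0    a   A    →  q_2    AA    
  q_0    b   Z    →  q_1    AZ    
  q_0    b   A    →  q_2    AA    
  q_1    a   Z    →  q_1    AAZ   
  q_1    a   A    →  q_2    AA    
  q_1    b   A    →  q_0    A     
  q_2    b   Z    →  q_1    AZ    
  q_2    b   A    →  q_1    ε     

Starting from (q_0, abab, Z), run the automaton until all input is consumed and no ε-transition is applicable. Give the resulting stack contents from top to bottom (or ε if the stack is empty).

AZ

(q_0, abab, Z)
  read a, top Z: go to q_0, push Z → (q_0, bab, Z)
  read b, top Z: go to q_1, push AZ → (q_1, ab, AZ)
  read a, top A: go to q_2, push AA → (q_2, b, AAZ)
  read b, top A: go to q_1, push ε → (q_1, ε, AZ)
All input consumed in state q_1 with stack AZ.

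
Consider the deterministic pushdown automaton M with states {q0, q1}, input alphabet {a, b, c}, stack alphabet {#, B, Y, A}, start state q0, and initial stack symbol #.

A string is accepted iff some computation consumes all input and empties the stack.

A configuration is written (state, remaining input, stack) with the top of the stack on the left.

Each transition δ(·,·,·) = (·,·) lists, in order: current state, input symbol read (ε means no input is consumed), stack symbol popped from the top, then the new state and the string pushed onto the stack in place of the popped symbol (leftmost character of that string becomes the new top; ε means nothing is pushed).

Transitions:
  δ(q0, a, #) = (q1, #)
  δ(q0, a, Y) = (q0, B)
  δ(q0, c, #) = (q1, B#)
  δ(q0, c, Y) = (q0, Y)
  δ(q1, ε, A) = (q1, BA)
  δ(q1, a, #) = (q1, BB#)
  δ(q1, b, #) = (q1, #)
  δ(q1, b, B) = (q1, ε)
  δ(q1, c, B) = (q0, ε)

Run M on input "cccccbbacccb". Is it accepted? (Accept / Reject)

Reject

(q0, cccccbbacccb, #)
  read c, top #: go to q1, push B# → (q1, ccccbbacccb, B#)
  read c, top B: go to q0, push ε → (q0, cccbbacccb, #)
  read c, top #: go to q1, push B# → (q1, ccbbacccb, B#)
  read c, top B: go to q0, push ε → (q0, cbbacccb, #)
  read c, top #: go to q1, push B# → (q1, bbacccb, B#)
  read b, top B: go to q1, push ε → (q1, bacccb, #)
  read b, top #: go to q1, push # → (q1, acccb, #)
  read a, top #: go to q1, push BB# → (q1, cccb, BB#)
  read c, top B: go to q0, push ε → (q0, ccb, B#)
No transition applies at (q0, ccb, B#); input not fully consumed.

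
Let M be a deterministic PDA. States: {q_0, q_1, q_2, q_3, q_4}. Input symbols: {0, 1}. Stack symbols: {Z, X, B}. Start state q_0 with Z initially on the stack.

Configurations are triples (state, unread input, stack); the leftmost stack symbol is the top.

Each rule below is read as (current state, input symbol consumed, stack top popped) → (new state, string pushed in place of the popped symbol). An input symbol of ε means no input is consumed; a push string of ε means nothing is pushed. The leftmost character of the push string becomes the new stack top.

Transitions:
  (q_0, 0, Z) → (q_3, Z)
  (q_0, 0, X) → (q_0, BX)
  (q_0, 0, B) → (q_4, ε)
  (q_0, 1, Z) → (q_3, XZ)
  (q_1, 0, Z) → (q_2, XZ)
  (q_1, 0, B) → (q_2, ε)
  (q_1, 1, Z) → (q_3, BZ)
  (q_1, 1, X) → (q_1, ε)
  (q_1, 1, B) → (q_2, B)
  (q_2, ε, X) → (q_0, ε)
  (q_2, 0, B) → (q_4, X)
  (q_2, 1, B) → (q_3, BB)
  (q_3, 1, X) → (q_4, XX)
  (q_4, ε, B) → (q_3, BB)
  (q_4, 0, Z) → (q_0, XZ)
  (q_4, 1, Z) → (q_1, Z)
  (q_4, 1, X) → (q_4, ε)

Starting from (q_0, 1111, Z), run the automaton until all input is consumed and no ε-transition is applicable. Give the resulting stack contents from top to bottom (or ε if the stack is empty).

(q_0, 1111, Z)
  read 1, top Z: go to q_3, push XZ → (q_3, 111, XZ)
  read 1, top X: go to q_4, push XX → (q_4, 11, XXZ)
  read 1, top X: go to q_4, push ε → (q_4, 1, XZ)
  read 1, top X: go to q_4, push ε → (q_4, ε, Z)
All input consumed in state q_4 with stack Z.

Z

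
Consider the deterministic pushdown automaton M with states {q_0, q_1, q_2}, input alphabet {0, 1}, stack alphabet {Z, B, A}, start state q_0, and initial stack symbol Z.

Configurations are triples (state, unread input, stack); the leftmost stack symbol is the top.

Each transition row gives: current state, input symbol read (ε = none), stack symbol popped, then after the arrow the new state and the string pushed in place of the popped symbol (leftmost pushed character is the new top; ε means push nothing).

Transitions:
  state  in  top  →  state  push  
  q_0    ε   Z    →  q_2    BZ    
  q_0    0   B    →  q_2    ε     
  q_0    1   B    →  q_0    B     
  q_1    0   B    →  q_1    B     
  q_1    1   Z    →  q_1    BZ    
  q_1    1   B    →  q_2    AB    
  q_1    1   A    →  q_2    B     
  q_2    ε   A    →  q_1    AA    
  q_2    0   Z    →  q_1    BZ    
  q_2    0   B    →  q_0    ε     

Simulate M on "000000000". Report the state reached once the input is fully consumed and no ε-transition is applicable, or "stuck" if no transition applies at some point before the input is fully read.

q_2

(q_0, 000000000, Z) ⊢ (q_2, 000000000, BZ) ⊢ (q_0, 00000000, Z) ⊢ (q_2, 00000000, BZ) ⊢ (q_0, 0000000, Z) ⊢ (q_2, 0000000, BZ) ⊢ (q_0, 000000, Z) ⊢ (q_2, 000000, BZ) ⊢ (q_0, 00000, Z) ⊢ (q_2, 00000, BZ) ⊢ (q_0, 0000, Z) ⊢ (q_2, 0000, BZ) ⊢ (q_0, 000, Z) ⊢ (q_2, 000, BZ) ⊢ (q_0, 00, Z) ⊢ (q_2, 00, BZ) ⊢ (q_0, 0, Z) ⊢ (q_2, 0, BZ) ⊢ (q_0, ε, Z) ⊢ (q_2, ε, BZ)
All input consumed; M is in state q_2.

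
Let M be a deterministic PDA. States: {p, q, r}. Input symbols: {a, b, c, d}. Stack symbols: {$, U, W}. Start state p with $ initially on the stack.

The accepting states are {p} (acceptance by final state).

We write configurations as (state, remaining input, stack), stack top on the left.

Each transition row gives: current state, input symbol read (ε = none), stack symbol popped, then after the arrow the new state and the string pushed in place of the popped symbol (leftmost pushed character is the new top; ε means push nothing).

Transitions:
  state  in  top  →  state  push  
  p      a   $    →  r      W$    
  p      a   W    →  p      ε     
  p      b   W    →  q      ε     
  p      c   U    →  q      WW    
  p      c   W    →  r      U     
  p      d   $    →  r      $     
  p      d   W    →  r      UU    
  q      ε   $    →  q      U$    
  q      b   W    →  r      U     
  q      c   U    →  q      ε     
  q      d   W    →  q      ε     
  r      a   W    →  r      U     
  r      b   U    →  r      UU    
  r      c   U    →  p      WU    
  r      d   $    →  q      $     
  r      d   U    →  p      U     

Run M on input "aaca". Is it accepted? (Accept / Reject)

Accept

(p, aaca, $)
  read a, top $: go to r, push W$ → (r, aca, W$)
  read a, top W: go to r, push U → (r, ca, U$)
  read c, top U: go to p, push WU → (p, a, WU$)
  read a, top W: go to p, push ε → (p, ε, U$)
All input consumed; state p ∈ F.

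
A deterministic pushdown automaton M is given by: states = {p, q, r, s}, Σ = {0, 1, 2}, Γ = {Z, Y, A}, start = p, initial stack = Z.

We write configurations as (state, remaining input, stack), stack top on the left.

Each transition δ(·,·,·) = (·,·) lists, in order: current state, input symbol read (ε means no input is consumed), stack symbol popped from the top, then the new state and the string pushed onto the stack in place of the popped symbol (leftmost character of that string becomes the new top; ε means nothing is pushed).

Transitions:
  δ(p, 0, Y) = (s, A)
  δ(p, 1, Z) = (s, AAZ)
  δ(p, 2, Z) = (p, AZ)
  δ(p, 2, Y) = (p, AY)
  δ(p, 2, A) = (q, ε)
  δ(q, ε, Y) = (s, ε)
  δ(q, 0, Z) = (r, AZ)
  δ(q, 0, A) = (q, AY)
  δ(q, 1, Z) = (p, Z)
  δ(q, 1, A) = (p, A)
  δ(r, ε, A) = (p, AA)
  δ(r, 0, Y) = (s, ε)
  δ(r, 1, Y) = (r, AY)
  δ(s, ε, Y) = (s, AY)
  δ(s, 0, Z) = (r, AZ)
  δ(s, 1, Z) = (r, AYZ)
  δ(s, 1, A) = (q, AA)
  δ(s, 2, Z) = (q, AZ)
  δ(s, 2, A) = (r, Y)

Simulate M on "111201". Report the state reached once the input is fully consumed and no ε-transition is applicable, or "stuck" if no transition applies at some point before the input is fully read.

(p, 111201, Z)
  read 1, top Z: go to s, push AAZ → (s, 11201, AAZ)
  read 1, top A: go to q, push AA → (q, 1201, AAAZ)
  read 1, top A: go to p, push A → (p, 201, AAAZ)
  read 2, top A: go to q, push ε → (q, 01, AAZ)
  read 0, top A: go to q, push AY → (q, 1, AYAZ)
  read 1, top A: go to p, push A → (p, ε, AYAZ)
All input consumed; M is in state p.

p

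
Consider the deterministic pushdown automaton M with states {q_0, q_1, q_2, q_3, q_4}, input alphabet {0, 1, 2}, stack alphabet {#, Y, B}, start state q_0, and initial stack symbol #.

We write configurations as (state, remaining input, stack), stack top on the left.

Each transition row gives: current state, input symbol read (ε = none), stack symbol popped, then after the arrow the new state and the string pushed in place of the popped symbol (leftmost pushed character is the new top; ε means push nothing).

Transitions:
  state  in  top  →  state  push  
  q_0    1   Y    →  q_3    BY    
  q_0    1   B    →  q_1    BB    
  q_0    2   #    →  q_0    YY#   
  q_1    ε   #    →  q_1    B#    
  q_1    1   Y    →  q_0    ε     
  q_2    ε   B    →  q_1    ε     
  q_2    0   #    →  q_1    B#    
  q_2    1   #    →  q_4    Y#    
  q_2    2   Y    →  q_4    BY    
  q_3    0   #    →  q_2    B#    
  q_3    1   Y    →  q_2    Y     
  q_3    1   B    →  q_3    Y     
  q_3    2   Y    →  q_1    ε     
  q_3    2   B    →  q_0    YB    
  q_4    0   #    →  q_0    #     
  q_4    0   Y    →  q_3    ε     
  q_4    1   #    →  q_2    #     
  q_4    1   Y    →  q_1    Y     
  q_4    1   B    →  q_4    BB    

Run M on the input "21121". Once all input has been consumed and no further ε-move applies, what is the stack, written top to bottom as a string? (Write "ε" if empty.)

(q_0, 21121, #)
  read 2, top #: go to q_0, push YY# → (q_0, 1121, YY#)
  read 1, top Y: go to q_3, push BY → (q_3, 121, BYY#)
  read 1, top B: go to q_3, push Y → (q_3, 21, YYY#)
  read 2, top Y: go to q_1, push ε → (q_1, 1, YY#)
  read 1, top Y: go to q_0, push ε → (q_0, ε, Y#)
All input consumed in state q_0 with stack Y#.

Y#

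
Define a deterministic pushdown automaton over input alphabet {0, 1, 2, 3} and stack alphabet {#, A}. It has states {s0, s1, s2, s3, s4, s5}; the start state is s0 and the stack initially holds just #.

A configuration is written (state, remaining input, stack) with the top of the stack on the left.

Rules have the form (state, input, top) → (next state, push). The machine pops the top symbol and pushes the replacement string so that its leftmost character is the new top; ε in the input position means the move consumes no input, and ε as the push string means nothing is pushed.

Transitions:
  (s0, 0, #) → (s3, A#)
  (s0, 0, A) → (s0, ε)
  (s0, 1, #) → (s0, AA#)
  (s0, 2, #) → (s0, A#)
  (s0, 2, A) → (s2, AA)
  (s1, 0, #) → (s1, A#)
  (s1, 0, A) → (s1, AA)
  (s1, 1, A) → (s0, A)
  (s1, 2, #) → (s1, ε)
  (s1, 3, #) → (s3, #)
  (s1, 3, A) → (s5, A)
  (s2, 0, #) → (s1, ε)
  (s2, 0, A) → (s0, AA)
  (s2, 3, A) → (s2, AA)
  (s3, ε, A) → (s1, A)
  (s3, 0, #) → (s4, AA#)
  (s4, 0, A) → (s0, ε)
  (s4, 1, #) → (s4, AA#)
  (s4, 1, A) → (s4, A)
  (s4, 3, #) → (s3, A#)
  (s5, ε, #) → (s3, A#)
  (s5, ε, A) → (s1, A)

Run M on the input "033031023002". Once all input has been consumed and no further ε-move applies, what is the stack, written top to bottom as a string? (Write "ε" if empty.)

(s0, 033031023002, #) ⊢ (s3, 33031023002, A#) ⊢ (s1, 33031023002, A#) ⊢ (s5, 3031023002, A#) ⊢ (s1, 3031023002, A#) ⊢ (s5, 031023002, A#) ⊢ (s1, 031023002, A#) ⊢ (s1, 31023002, AA#) ⊢ (s5, 1023002, AA#) ⊢ (s1, 1023002, AA#) ⊢ (s0, 023002, AA#) ⊢ (s0, 23002, A#) ⊢ (s2, 3002, AA#) ⊢ (s2, 002, AAA#) ⊢ (s0, 02, AAAA#) ⊢ (s0, 2, AAA#) ⊢ (s2, ε, AAAA#)
All input consumed in state s2 with stack AAAA#.

AAAA#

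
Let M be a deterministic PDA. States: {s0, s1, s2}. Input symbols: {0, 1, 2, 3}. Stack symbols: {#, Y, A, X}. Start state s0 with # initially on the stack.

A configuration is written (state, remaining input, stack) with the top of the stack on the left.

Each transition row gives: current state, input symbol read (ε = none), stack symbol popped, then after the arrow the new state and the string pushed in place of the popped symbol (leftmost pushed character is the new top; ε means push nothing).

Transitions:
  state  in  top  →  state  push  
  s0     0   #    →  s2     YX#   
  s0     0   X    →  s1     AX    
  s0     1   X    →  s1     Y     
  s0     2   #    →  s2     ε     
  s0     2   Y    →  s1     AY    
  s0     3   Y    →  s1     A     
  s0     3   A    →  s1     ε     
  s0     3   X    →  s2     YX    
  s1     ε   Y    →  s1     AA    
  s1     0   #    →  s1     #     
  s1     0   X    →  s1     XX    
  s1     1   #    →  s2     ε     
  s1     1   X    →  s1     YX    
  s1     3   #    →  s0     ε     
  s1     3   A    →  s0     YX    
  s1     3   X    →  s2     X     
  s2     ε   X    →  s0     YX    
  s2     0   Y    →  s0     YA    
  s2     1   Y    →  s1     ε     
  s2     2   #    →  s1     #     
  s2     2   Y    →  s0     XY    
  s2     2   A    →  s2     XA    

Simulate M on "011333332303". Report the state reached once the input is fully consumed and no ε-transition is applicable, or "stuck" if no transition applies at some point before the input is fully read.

(s0, 011333332303, #)
  read 0, top #: go to s2, push YX# → (s2, 11333332303, YX#)
  read 1, top Y: go to s1, push ε → (s1, 1333332303, X#)
  read 1, top X: go to s1, push YX → (s1, 333332303, YX#)
  ε-move, top Y: go to s1, push AA → (s1, 333332303, AAX#)
  read 3, top A: go to s0, push YX → (s0, 33332303, YXAX#)
  read 3, top Y: go to s1, push A → (s1, 3332303, AXAX#)
  read 3, top A: go to s0, push YX → (s0, 332303, YXXAX#)
  read 3, top Y: go to s1, push A → (s1, 32303, AXXAX#)
  read 3, top A: go to s0, push YX → (s0, 2303, YXXXAX#)
  read 2, top Y: go to s1, push AY → (s1, 303, AYXXXAX#)
  read 3, top A: go to s0, push YX → (s0, 03, YXYXXXAX#)
No transition for (s0, 0, top Y); M blocks with input 03 remaining.

stuck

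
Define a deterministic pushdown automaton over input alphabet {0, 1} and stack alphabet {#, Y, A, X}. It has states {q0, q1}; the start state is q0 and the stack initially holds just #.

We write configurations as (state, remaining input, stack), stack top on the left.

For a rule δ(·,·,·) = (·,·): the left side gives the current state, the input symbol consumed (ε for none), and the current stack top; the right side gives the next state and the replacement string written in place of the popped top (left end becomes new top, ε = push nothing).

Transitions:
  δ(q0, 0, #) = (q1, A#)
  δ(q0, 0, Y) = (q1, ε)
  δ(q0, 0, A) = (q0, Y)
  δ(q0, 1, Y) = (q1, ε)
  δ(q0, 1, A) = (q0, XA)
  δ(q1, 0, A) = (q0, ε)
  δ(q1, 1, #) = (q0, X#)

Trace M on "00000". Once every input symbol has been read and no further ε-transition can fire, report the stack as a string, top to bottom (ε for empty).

A#

(q0, 00000, #)
  read 0, top #: go to q1, push A# → (q1, 0000, A#)
  read 0, top A: go to q0, push ε → (q0, 000, #)
  read 0, top #: go to q1, push A# → (q1, 00, A#)
  read 0, top A: go to q0, push ε → (q0, 0, #)
  read 0, top #: go to q1, push A# → (q1, ε, A#)
All input consumed in state q1 with stack A#.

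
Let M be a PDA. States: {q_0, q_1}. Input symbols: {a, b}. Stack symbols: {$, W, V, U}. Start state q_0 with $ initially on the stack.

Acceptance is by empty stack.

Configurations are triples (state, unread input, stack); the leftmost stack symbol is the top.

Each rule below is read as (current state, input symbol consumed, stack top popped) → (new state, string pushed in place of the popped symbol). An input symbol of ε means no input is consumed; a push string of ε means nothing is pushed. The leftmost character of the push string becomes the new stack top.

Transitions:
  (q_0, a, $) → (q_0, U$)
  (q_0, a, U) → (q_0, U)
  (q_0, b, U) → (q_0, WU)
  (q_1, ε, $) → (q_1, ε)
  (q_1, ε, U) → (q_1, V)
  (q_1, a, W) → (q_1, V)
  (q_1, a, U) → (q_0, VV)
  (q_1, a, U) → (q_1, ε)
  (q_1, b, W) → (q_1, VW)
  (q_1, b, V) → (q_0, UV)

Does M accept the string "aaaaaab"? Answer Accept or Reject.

Reject

No computation consumes all input and empties the stack.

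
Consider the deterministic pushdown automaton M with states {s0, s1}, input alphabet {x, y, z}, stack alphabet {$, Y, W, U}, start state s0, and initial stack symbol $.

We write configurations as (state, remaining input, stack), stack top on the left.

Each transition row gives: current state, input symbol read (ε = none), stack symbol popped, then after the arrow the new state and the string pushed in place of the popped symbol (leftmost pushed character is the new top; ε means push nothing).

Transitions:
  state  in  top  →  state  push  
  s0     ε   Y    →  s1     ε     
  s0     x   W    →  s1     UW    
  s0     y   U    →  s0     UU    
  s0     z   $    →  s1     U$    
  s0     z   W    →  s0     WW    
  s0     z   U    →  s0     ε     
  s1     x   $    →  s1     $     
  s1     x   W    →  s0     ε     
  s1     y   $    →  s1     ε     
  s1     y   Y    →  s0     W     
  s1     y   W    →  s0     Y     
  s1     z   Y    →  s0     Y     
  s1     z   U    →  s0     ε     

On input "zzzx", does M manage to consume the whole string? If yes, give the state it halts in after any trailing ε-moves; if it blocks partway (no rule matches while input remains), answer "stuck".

(s0, zzzx, $) ⊢ (s1, zzx, U$) ⊢ (s0, zx, $) ⊢ (s1, x, U$)
No transition for (s1, x, top U); M blocks with input x remaining.

stuck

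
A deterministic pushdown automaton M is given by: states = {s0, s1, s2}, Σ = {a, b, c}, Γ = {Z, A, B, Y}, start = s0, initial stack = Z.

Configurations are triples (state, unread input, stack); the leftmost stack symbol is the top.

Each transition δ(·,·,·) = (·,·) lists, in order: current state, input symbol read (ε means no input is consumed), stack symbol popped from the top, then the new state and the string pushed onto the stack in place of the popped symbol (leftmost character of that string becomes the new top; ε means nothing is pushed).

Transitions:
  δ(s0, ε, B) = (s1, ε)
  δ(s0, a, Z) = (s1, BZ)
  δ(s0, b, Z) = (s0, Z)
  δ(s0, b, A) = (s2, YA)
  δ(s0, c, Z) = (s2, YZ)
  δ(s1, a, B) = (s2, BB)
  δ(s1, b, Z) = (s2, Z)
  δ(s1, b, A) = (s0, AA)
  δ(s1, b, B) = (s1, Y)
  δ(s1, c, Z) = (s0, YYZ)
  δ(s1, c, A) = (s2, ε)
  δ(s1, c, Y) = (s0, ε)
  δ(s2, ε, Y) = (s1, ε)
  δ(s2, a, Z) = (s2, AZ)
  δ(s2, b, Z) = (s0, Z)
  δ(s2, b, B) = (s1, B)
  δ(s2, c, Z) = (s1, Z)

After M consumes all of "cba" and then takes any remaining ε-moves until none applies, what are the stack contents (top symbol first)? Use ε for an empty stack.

(s0, cba, Z)
  read c, top Z: go to s2, push YZ → (s2, ba, YZ)
  ε-move, top Y: go to s1, push ε → (s1, ba, Z)
  read b, top Z: go to s2, push Z → (s2, a, Z)
  read a, top Z: go to s2, push AZ → (s2, ε, AZ)
All input consumed in state s2 with stack AZ.

AZ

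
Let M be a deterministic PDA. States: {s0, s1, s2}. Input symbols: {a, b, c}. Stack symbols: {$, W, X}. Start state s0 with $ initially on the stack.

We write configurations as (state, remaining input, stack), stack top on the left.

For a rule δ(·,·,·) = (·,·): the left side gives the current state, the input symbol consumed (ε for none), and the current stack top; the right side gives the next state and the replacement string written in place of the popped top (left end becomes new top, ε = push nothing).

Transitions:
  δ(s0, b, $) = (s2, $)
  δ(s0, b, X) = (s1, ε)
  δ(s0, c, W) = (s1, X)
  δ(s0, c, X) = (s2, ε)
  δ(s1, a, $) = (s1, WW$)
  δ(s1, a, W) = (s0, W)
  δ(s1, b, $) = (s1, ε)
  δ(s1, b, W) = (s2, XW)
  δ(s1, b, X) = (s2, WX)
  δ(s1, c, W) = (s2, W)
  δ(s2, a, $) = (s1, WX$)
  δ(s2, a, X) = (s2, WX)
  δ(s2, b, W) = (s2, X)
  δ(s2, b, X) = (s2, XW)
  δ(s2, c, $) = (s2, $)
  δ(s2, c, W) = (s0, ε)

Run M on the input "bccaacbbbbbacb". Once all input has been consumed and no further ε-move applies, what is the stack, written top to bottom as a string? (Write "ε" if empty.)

(s0, bccaacbbbbbacb, $)
  read b, top $: go to s2, push $ → (s2, ccaacbbbbbacb, $)
  read c, top $: go to s2, push $ → (s2, caacbbbbbacb, $)
  read c, top $: go to s2, push $ → (s2, aacbbbbbacb, $)
  read a, top $: go to s1, push WX$ → (s1, acbbbbbacb, WX$)
  read a, top W: go to s0, push W → (s0, cbbbbbacb, WX$)
  read c, top W: go to s1, push X → (s1, bbbbbacb, XX$)
  read b, top X: go to s2, push WX → (s2, bbbbacb, WXX$)
  read b, top W: go to s2, push X → (s2, bbbacb, XXX$)
  read b, top X: go to s2, push XW → (s2, bbacb, XWXX$)
  read b, top X: go to s2, push XW → (s2, bacb, XWWXX$)
  read b, top X: go to s2, push XW → (s2, acb, XWWWXX$)
  read a, top X: go to s2, push WX → (s2, cb, WXWWWXX$)
  read c, top W: go to s0, push ε → (s0, b, XWWWXX$)
  read b, top X: go to s1, push ε → (s1, ε, WWWXX$)
All input consumed in state s1 with stack WWWXX$.

WWWXX$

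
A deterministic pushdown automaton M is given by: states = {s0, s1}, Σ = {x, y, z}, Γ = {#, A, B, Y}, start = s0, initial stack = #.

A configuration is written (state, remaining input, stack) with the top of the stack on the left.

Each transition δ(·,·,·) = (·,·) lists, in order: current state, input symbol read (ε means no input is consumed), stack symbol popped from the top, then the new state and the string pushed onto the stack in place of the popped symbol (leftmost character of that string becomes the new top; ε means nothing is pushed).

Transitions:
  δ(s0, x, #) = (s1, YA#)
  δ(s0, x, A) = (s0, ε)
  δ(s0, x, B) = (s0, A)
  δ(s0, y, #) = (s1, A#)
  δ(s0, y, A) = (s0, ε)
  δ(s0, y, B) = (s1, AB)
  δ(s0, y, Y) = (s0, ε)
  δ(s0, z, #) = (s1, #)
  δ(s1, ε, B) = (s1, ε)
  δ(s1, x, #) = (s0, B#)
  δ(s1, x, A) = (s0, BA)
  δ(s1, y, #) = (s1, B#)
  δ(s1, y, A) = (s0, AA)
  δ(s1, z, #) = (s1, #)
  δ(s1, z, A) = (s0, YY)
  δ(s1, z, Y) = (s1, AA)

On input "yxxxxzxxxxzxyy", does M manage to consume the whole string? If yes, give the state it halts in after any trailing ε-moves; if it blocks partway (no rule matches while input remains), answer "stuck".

s0

(s0, yxxxxzxxxxzxyy, #)
  read y, top #: go to s1, push A# → (s1, xxxxzxxxxzxyy, A#)
  read x, top A: go to s0, push BA → (s0, xxxzxxxxzxyy, BA#)
  read x, top B: go to s0, push A → (s0, xxzxxxxzxyy, AA#)
  read x, top A: go to s0, push ε → (s0, xzxxxxzxyy, A#)
  read x, top A: go to s0, push ε → (s0, zxxxxzxyy, #)
  read z, top #: go to s1, push # → (s1, xxxxzxyy, #)
  read x, top #: go to s0, push B# → (s0, xxxzxyy, B#)
  read x, top B: go to s0, push A → (s0, xxzxyy, A#)
  read x, top A: go to s0, push ε → (s0, xzxyy, #)
  read x, top #: go to s1, push YA# → (s1, zxyy, YA#)
  read z, top Y: go to s1, push AA → (s1, xyy, AAA#)
  read x, top A: go to s0, push BA → (s0, yy, BAAA#)
  read y, top B: go to s1, push AB → (s1, y, ABAAA#)
  read y, top A: go to s0, push AA → (s0, ε, AABAAA#)
All input consumed; M is in state s0.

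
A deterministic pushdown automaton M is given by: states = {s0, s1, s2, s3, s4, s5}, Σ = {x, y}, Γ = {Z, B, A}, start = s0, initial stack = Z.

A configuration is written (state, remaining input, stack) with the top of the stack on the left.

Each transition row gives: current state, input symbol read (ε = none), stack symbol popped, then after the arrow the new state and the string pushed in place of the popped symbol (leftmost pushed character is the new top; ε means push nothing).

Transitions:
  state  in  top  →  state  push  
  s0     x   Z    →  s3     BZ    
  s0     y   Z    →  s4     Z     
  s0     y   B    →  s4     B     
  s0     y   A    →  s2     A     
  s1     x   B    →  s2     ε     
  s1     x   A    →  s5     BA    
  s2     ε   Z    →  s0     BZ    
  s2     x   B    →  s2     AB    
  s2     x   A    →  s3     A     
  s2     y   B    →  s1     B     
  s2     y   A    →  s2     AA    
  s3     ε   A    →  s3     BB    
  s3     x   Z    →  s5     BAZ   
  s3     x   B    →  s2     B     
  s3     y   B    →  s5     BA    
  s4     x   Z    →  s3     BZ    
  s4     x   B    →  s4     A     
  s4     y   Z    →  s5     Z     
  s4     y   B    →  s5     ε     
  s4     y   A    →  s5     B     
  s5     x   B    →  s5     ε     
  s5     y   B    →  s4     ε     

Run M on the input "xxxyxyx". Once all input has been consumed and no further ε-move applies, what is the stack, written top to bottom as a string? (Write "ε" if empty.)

(s0, xxxyxyx, Z)
  read x, top Z: go to s3, push BZ → (s3, xxyxyx, BZ)
  read x, top B: go to s2, push B → (s2, xyxyx, BZ)
  read x, top B: go to s2, push AB → (s2, yxyx, ABZ)
  read y, top A: go to s2, push AA → (s2, xyx, AABZ)
  read x, top A: go to s3, push A → (s3, yx, AABZ)
  ε-move, top A: go to s3, push BB → (s3, yx, BBABZ)
  read y, top B: go to s5, push BA → (s5, x, BABABZ)
  read x, top B: go to s5, push ε → (s5, ε, ABABZ)
All input consumed in state s5 with stack ABABZ.

ABABZ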